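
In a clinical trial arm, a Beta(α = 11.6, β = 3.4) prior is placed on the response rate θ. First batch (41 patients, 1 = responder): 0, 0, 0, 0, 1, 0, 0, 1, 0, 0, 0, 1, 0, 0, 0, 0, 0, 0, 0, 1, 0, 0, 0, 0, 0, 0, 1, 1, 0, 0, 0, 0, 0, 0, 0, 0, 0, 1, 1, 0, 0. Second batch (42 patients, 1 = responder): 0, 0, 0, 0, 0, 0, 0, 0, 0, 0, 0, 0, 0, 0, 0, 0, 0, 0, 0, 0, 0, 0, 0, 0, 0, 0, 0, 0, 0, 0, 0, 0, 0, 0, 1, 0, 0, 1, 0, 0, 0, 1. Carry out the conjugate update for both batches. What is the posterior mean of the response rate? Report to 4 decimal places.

The Beta prior is conjugate to a Binomial/Bernoulli likelihood; the update adds successes to α and failures to β.
After batch 1: Beta(11.6+8, 3.4+33) = Beta(19.6, 36.4).
After batch 2: Beta(19.6+3, 36.4+39) = Beta(22.6, 75.4).
Posterior mean = α/(α+β) = 22.6/98.0 = 0.2306.

0.2306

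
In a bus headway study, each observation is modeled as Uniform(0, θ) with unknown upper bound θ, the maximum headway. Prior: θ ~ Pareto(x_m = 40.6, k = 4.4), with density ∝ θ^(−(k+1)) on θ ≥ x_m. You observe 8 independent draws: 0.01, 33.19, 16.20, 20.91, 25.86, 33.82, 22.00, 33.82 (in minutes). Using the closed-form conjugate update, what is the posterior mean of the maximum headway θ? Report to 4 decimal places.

A Pareto(scale x_m, shape k) prior on the upper bound θ of Uniform(0, θ) is conjugate: posterior is Pareto(max(x_m, max xᵢ), k + n).
Sample maximum = 33.82; prior scale x_m = 40.6 → posterior scale = max = 40.60.
Posterior shape = 4.4 + 8 = 12.4.
E[θ|data] = k·x_m/(k−1) = 12.4·40.60/11.4 = 44.1614.

44.1614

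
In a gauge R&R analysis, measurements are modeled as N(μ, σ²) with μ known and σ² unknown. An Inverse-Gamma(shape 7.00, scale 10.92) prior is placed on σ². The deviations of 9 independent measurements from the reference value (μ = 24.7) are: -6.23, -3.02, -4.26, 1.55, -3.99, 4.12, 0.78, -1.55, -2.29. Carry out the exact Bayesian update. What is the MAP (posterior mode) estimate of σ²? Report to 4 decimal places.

5.2589

With known mean μ and an Inverse-Gamma(α, β) prior on σ², the Normal likelihood is conjugate: posterior is Inv-Gamma(α + n/2, β + Σ(xᵢ−μ)²/2).
Σ(xᵢ−μ)² = (-6.23)² + (-3.02)² + (-4.26)² + (1.55)² + (-3.99)² + (4.12)² + (0.78)² + (-1.55)² + (-2.29)² = 109.6329.
Posterior: Inv-Gamma(7.00 + 9/2, 10.92 + 109.6329/2) = Inv-Gamma(11.50, 65.73645).
Mode = β/(α+1) = 65.73645/12.50 = 5.2589.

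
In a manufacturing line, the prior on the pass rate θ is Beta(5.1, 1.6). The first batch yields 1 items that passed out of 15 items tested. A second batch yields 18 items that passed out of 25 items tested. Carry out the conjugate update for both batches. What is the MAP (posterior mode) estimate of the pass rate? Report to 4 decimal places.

The Beta prior is conjugate to a Binomial/Bernoulli likelihood; the update adds successes to α and failures to β.
After batch 1: Beta(5.1+1, 1.6+14) = Beta(6.1, 15.6).
After batch 2: Beta(6.1+18, 15.6+7) = Beta(24.1, 22.6).
Mode of Beta(a,b) for a,b>1 is (a−1)/(a+b−2) = 23.1/44.7 = 0.5168.

0.5168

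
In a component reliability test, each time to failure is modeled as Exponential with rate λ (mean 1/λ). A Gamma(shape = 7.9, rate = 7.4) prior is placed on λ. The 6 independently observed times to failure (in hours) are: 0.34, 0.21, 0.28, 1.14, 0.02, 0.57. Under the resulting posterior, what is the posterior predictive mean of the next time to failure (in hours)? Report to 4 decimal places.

With a Gamma(shape α, rate β) prior on the exponential rate λ, the posterior after n observations with total T = Σxᵢ is Gamma(α+n, β+T).
Sum of observations T = 2.56 hours; n = 6.
Posterior: Gamma(7.9+6, 7.4+2.56) = Gamma(13.9, 9.96).
The predictive distribution for the next observation is Lomax; its mean is β/(α−1) = 9.96/12.9 = 0.7721.

0.7721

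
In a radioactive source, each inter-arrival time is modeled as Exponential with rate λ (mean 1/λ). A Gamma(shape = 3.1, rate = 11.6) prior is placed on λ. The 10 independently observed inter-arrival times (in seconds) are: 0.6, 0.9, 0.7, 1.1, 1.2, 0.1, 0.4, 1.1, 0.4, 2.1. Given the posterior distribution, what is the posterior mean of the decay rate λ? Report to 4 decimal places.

With a Gamma(shape α, rate β) prior on the exponential rate λ, the posterior after n observations with total T = Σxᵢ is Gamma(α+n, β+T).
Sum of observations T = 8.6 seconds; n = 10.
Posterior: Gamma(3.1+10, 11.6+8.6) = Gamma(13.1, 20.2).
Posterior mean of λ = α/β = 13.1/20.2 = 0.6485.

0.6485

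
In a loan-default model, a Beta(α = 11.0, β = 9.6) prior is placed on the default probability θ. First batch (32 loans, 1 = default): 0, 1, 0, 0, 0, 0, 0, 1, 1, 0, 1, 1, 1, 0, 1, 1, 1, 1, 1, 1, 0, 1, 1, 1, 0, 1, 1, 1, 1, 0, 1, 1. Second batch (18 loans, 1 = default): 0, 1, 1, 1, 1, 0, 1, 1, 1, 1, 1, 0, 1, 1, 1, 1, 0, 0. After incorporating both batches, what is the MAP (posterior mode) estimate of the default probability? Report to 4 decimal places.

0.6414

The Beta prior is conjugate to a Binomial/Bernoulli likelihood; the update adds successes to α and failures to β.
After batch 1: Beta(11.0+21, 9.6+11) = Beta(32.0, 20.6).
After batch 2: Beta(32.0+13, 20.6+5) = Beta(45.0, 25.6).
Mode of Beta(a,b) for a,b>1 is (a−1)/(a+b−2) = 44.0/68.6 = 0.6414.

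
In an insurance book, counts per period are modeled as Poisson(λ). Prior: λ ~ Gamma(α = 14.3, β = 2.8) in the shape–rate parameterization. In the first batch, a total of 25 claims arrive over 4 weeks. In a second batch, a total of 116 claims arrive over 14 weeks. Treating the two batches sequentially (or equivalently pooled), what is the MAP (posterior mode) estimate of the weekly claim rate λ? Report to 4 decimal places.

With a Gamma(shape α, rate β) prior, the Poisson likelihood is conjugate: the posterior is Gamma(α + ΣXᵢ, β + n).
After batch 1: Gamma(α+S, β+n) = Gamma(14.3+25, 2.8+4) = Gamma(39.3, 6.8).
After batch 2: Gamma(α+S, β+n) = Gamma(39.3+116, 6.8+14) = Gamma(155.3, 20.8).
Mode of Gamma(α,β) for α≥1 is (α−1)/β = 154.3/20.8 = 7.4183.

7.4183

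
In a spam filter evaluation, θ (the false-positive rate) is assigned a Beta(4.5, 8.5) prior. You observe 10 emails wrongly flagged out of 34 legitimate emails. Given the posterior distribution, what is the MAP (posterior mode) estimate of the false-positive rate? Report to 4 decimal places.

The Beta prior is conjugate to a Binomial/Bernoulli likelihood; the update adds successes to α and failures to β.
Posterior: Beta(α+k, β+n−k) = Beta(4.5+10, 8.5+24) = Beta(14.5, 32.5).
Mode of Beta(a,b) for a,b>1 is (a−1)/(a+b−2) = 13.5/45.0 = 0.3000.

0.3000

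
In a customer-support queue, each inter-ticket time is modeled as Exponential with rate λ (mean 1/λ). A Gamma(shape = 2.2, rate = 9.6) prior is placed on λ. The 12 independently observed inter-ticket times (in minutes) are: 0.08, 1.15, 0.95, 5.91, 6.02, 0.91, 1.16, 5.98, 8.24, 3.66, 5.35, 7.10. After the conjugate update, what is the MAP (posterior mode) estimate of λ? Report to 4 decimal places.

0.2353

With a Gamma(shape α, rate β) prior on the exponential rate λ, the posterior after n observations with total T = Σxᵢ is Gamma(α+n, β+T).
Sum of observations T = 46.51 minutes; n = 12.
Posterior: Gamma(2.2+12, 9.6+46.51) = Gamma(14.2, 56.11).
Mode = (α−1)/β = 0.2353.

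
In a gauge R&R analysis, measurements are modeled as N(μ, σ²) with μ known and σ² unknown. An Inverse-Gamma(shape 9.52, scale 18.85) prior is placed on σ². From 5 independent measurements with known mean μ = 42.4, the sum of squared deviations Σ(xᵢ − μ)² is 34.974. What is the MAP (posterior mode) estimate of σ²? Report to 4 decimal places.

2.7909

With known mean μ and an Inverse-Gamma(α, β) prior on σ², the Normal likelihood is conjugate: posterior is Inv-Gamma(α + n/2, β + Σ(xᵢ−μ)²/2).
Posterior: Inv-Gamma(9.52 + 5/2, 18.85 + 34.974/2) = Inv-Gamma(12.02, 36.3370).
Mode = β/(α+1) = 36.3370/13.02 = 2.7909.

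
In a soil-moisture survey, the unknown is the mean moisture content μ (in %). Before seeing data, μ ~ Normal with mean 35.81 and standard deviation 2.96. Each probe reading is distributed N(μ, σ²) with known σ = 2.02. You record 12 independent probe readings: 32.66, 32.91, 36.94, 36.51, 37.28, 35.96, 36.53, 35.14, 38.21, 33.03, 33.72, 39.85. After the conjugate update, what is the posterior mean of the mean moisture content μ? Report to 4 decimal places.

35.7314

For Normal data with known variance σ², a Normal(μ₀, σ₀²) prior on μ is conjugate. Posterior precision = 1/σ₀² + n/σ²; posterior mean is the precision-weighted average of μ₀ and x̄.
Σxᵢ = 32.66 + 32.91 + 36.94 + 36.51 + 37.28 + 35.96 + 36.53 + 35.14 + 38.21 + 33.03 + 33.72 + 39.85 = 428.74, so n·x̄ = 428.74.
σ₀² = 2.96² = 8.7616, σ² = 2.02² = 4.0804; σ² + n·σ₀² = 4.0804 + 12·8.7616 = 109.2196.
Posterior mean = (μ₀/σ₀² + n·x̄/σ²)/(1/σ₀² + n/σ²) = (σ²·μ₀ + σ₀²·n·x̄)/(σ² + n·σ₀²) = (4.0804·35.81 + 8.7616·428.74)/109.2196 = 3902.567508/109.2196 = 35.7314.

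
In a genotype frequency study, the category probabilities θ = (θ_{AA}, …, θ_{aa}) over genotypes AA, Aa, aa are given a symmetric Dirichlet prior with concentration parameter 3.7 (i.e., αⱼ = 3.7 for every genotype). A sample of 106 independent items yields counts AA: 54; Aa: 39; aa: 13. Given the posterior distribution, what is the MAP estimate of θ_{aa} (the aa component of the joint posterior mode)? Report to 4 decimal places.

0.1376

The Dirichlet prior is conjugate to the Multinomial likelihood: each posterior αⱼ = prior αⱼ + observed count nⱼ.
Posterior concentration: (57.7, 42.7, 16.7), total = 117.1.
Joint mode component: (α_{aa}−1)/(Σα−K) = 15.7/114.1 = 0.1376.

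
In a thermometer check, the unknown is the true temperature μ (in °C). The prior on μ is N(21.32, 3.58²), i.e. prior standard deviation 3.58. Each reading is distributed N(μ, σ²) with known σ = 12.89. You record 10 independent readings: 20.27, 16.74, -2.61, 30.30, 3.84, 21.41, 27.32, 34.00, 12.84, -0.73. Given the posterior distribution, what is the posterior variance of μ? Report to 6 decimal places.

7.235322

For Normal data with known variance σ², a Normal(μ₀, σ₀²) prior on μ is conjugate. Posterior precision = 1/σ₀² + n/σ²; posterior mean is the precision-weighted average of μ₀ and x̄.
σ₀² = 3.58² = 12.8164, σ² = 12.89² = 166.1521; σ² + n·σ₀² = 166.1521 + 10·12.8164 = 294.3161.
Posterior precision = 1/σ₀² + n/σ² = 1/12.8164 + 10/166.1521 = (σ² + n·σ₀²)/(σ₀²σ²) = 294.3161/(12.8164·166.1521); posterior variance σₙ² = σ₀²σ²/(σ² + n·σ₀²) = 12.8164·166.1521/294.3161 = 7.235322.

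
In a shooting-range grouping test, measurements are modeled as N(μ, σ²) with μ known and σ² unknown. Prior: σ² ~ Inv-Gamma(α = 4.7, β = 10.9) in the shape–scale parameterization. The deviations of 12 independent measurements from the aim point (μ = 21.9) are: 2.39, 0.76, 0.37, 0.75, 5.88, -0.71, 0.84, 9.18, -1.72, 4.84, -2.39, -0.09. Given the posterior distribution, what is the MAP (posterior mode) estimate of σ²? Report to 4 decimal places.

7.7329

With known mean μ and an Inverse-Gamma(α, β) prior on σ², the Normal likelihood is conjugate: posterior is Inv-Gamma(α + n/2, β + Σ(xᵢ−μ)²/2).
Σ(xᵢ−μ)² = (2.39)² + (0.76)² + (0.37)² + (0.75)² + (5.88)² + (-0.71)² + (0.84)² + (9.18)² + (-1.72)² + (4.84)² + (-2.39)² + (-0.09)² = 159.1498.
Posterior: Inv-Gamma(4.7 + 12/2, 10.9 + 159.1498/2) = Inv-Gamma(10.70, 90.47490).
Mode = β/(α+1) = 90.47490/11.70 = 7.7329.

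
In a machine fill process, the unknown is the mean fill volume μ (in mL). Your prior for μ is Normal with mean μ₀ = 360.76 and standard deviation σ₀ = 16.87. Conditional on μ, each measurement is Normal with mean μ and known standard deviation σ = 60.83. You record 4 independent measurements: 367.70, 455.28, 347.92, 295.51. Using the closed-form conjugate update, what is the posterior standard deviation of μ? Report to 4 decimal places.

For Normal data with known variance σ², a Normal(μ₀, σ₀²) prior on μ is conjugate. Posterior precision = 1/σ₀² + n/σ²; posterior mean is the precision-weighted average of μ₀ and x̄.
σ₀² = 16.87² = 284.5969, σ² = 60.83² = 3700.2889; σ² + n·σ₀² = 3700.2889 + 4·284.5969 = 4838.6765.
Posterior precision = 1/σ₀² + n/σ² = 1/284.5969 + 4/3700.2889 = (σ² + n·σ₀²)/(σ₀²σ²) = 4838.6765/(284.5969·3700.2889); posterior variance σₙ² = σ₀²σ²/(σ² + n·σ₀²) = 284.5969·3700.2889/4838.6765 = 217.640247.
Posterior SD = √σₙ² = √(284.5969·3700.2889/4838.6765) = 14.7526.

14.7526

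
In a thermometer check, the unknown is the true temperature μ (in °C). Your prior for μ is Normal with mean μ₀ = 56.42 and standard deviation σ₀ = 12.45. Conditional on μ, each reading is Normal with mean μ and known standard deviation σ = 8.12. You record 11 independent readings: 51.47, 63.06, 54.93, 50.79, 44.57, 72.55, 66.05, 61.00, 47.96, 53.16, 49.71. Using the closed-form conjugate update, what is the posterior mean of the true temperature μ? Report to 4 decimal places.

55.9500

For Normal data with known variance σ², a Normal(μ₀, σ₀²) prior on μ is conjugate. Posterior precision = 1/σ₀² + n/σ²; posterior mean is the precision-weighted average of μ₀ and x̄.
Σxᵢ = 51.47 + 63.06 + 54.93 + 50.79 + 44.57 + 72.55 + 66.05 + 61.00 + 47.96 + 53.16 + 49.71 = 615.25, so n·x̄ = 615.25.
σ₀² = 12.45² = 155.0025, σ² = 8.12² = 65.9344; σ² + n·σ₀² = 65.9344 + 11·155.0025 = 1770.9619.
Posterior mean = (μ₀/σ₀² + n·x̄/σ²)/(1/σ₀² + n/σ²) = (σ²·μ₀ + σ₀²·n·x̄)/(σ² + n·σ₀²) = (65.9344·56.42 + 155.0025·615.25)/1770.9619 = 99085.306973/1770.9619 = 55.9500.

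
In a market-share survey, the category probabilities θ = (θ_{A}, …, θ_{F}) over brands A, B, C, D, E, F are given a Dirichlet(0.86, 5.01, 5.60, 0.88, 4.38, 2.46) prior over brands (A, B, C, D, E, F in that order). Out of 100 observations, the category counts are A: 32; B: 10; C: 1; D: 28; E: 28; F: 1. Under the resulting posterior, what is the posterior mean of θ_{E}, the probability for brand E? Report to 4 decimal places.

0.2717

The Dirichlet prior is conjugate to the Multinomial likelihood: each posterior αⱼ = prior αⱼ + observed count nⱼ.
Posterior concentration: (32.86, 15.01, 6.60, 28.88, 32.38, 3.46), total = 119.19.
E[θ_{E}|data] = α_{E}/Σα = 32.38/119.19 = 0.2717.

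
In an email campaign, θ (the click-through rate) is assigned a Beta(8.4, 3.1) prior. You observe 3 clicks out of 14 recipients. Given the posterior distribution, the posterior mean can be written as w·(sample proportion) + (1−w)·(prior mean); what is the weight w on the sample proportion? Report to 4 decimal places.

The Beta prior is conjugate to a Binomial/Bernoulli likelihood; the update adds successes to α and failures to β.
Posterior mean = (α₀+k)/(α₀+β₀+n) = [n/(α₀+β₀+n)]·(k/n) + [(α₀+β₀)/(α₀+β₀+n)]·α₀/(α₀+β₀), so only n and the prior enter the weight.
The weight on the data is w = n/(α₀+β₀+n) = 14/(8.4+3.1+14) = 14/25.5 = 0.5490.

0.5490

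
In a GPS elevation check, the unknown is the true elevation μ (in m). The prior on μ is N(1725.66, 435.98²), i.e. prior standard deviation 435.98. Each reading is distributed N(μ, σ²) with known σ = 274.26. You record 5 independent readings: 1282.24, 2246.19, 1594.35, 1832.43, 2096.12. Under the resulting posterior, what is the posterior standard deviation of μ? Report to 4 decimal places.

For Normal data with known variance σ², a Normal(μ₀, σ₀²) prior on μ is conjugate. Posterior precision = 1/σ₀² + n/σ²; posterior mean is the precision-weighted average of μ₀ and x̄.
σ₀² = 435.98² = 190078.5604, σ² = 274.26² = 75218.5476; σ² + n·σ₀² = 75218.5476 + 5·190078.5604 = 1025611.3496.
Posterior precision = 1/σ₀² + n/σ² = 1/190078.5604 + 5/75218.5476 = (σ² + n·σ₀²)/(σ₀²σ²) = 1025611.3496/(190078.5604·75218.5476); posterior variance σₙ² = σ₀²σ²/(σ² + n·σ₀²) = 190078.5604·75218.5476/1025611.3496 = 13940.400766.
Posterior SD = √σₙ² = √(190078.5604·75218.5476/1025611.3496) = 118.0695.

118.0695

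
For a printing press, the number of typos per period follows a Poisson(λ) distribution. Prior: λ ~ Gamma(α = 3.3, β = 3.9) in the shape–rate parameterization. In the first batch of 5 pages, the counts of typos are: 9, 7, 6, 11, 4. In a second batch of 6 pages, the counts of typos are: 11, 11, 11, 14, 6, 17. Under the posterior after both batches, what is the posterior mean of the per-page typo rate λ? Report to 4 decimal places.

With a Gamma(shape α, rate β) prior, the Poisson likelihood is conjugate: the posterior is Gamma(α + ΣXᵢ, β + n).
Batch 1: sum of counts S = 37 over n = 5 pages.
After batch 1: Gamma(α+S, β+n) = Gamma(3.3+37, 3.9+5) = Gamma(40.3, 8.9).
Batch 2: sum of counts S = 70 over n = 6 pages.
After batch 2: Gamma(α+S, β+n) = Gamma(40.3+70, 8.9+6) = Gamma(110.3, 14.9).
Posterior mean = α/β = 110.3/14.9 = 7.4027.

7.4027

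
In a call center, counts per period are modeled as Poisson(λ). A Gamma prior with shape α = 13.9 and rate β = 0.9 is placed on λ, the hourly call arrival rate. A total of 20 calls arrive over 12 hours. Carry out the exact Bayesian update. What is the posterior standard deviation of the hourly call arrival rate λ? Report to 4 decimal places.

With a Gamma(shape α, rate β) prior, the Poisson likelihood is conjugate: the posterior is Gamma(α + ΣXᵢ, β + n).
Posterior: Gamma(α+S, β+n) = Gamma(13.9+20, 0.9+12) = Gamma(33.9, 12.9).
SD = √α/β = √33.9/12.9 = 0.4513.

0.4513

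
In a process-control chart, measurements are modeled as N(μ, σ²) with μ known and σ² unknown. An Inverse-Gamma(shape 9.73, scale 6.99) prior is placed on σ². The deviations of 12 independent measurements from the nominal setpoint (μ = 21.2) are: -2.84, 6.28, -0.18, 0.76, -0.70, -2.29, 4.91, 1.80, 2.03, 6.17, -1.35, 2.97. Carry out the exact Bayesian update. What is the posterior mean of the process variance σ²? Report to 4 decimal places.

5.0241

With known mean μ and an Inverse-Gamma(α, β) prior on σ², the Normal likelihood is conjugate: posterior is Inv-Gamma(α + n/2, β + Σ(xᵢ−μ)²/2).
Σ(xᵢ−μ)² = (-2.84)² + (6.28)² + (-0.18)² + (0.76)² + (-0.70)² + (-2.29)² + (4.91)² + (1.80)² + (2.03)² + (6.17)² + (-1.35)² + (2.97)² = 134.0294.
Posterior: Inv-Gamma(9.73 + 12/2, 6.99 + 134.0294/2) = Inv-Gamma(15.73, 74.00470).
E[σ²|data] = β/(α−1) = 74.00470/14.73 = 5.0241.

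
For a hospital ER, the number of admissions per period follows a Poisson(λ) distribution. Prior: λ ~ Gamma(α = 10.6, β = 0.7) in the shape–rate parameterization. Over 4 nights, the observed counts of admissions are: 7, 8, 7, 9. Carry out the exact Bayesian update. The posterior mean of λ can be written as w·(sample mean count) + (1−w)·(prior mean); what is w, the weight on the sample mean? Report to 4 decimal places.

With a Gamma(shape α, rate β) prior, the Poisson likelihood is conjugate: the posterior is Gamma(α + ΣXᵢ, β + n).
Posterior mean = (α₀+S)/(β₀+n) = [n/(β₀+n)]·(S/n) + [β₀/(β₀+n)]·(α₀/β₀), so only n and β₀ enter the weight.
Weight on data w = n/(β₀+n) = 4/(0.7+4) = 4/4.7 = 0.8511.

0.8511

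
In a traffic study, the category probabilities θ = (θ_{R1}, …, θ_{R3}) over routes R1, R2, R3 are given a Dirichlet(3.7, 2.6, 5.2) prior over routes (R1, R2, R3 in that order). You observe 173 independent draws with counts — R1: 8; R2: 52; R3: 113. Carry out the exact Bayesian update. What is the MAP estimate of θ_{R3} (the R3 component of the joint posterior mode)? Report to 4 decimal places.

The Dirichlet prior is conjugate to the Multinomial likelihood: each posterior αⱼ = prior αⱼ + observed count nⱼ.
Posterior concentration: (11.7, 54.6, 118.2), total = 184.5.
Joint mode component: (α_{R3}−1)/(Σα−K) = 117.2/181.5 = 0.6457.

0.6457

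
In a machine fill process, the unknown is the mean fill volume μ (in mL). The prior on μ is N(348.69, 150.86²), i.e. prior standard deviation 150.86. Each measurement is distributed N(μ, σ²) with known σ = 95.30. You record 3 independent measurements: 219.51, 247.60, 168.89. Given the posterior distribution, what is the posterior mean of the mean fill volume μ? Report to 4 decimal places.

228.0478

For Normal data with known variance σ², a Normal(μ₀, σ₀²) prior on μ is conjugate. Posterior precision = 1/σ₀² + n/σ²; posterior mean is the precision-weighted average of μ₀ and x̄.
Σxᵢ = 219.51 + 247.60 + 168.89 = 636, so n·x̄ = 636.
σ₀² = 150.86² = 22758.7396, σ² = 95.30² = 9082.09; σ² + n·σ₀² = 9082.09 + 3·22758.7396 = 77358.3088.
Posterior mean = (μ₀/σ₀² + n·x̄/σ²)/(1/σ₀² + n/σ²) = (σ²·μ₀ + σ₀²·n·x̄)/(σ² + n·σ₀²) = (9082.09·348.69 + 22758.7396·636)/77358.3088 = 17641392.3477/77358.3088 = 228.0478.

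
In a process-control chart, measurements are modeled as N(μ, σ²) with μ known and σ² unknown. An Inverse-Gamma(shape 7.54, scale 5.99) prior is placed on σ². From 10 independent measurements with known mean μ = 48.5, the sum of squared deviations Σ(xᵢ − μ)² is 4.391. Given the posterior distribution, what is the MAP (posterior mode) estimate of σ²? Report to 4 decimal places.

With known mean μ and an Inverse-Gamma(α, β) prior on σ², the Normal likelihood is conjugate: posterior is Inv-Gamma(α + n/2, β + Σ(xᵢ−μ)²/2).
Posterior: Inv-Gamma(7.54 + 10/2, 5.99 + 4.391/2) = Inv-Gamma(12.54, 8.1855).
Mode = β/(α+1) = 8.1855/13.54 = 0.6045.

0.6045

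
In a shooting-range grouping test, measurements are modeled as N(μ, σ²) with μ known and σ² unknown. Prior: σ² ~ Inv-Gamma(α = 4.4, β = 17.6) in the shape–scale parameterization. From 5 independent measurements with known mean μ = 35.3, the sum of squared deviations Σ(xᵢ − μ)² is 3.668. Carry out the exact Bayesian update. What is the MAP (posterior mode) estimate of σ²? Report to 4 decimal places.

With known mean μ and an Inverse-Gamma(α, β) prior on σ², the Normal likelihood is conjugate: posterior is Inv-Gamma(α + n/2, β + Σ(xᵢ−μ)²/2).
Posterior: Inv-Gamma(4.4 + 5/2, 17.6 + 3.668/2) = Inv-Gamma(6.90, 19.4340).
Mode = β/(α+1) = 19.4340/7.90 = 2.4600.

2.4600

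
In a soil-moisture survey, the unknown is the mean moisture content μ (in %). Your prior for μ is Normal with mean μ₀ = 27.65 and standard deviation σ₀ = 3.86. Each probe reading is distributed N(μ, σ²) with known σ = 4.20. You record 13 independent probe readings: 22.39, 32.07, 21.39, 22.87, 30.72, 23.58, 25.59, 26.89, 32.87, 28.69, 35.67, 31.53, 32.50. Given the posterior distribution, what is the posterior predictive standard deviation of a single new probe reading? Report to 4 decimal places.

For Normal data with known variance σ², a Normal(μ₀, σ₀²) prior on μ is conjugate. Posterior precision = 1/σ₀² + n/σ²; posterior mean is the precision-weighted average of μ₀ and x̄.
σ₀² = 3.86² = 14.8996, σ² = 4.20² = 17.64; σ² + n·σ₀² = 17.64 + 13·14.8996 = 211.3348.
Posterior precision = 1/σ₀² + n/σ² = 1/14.8996 + 13/17.64 = (σ² + n·σ₀²)/(σ₀²σ²) = 211.3348/(14.8996·17.64); posterior variance σₙ² = σ₀²σ²/(σ² + n·σ₀²) = 14.8996·17.64/211.3348 = 1.243661.
Predictive variance for one new observation = σₙ² + σ² = 14.8996·17.64/211.3348 + 17.64 = σ²·(σ₀² + 211.3348)/211.3348 = 17.64·226.2344/211.3348 = 18.883661; SD = √(17.64·226.2344/211.3348) = 4.3455.

4.3455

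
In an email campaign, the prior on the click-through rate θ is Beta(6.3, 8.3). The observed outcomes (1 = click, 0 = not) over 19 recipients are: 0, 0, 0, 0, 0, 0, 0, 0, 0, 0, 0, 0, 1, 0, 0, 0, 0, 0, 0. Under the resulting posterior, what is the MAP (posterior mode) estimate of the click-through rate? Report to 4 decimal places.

The Beta prior is conjugate to a Binomial/Bernoulli likelihood; the update adds successes to α and failures to β.
Posterior: Beta(α+k, β+n−k) = Beta(6.3+1, 8.3+18) = Beta(7.3, 26.3).
Mode of Beta(a,b) for a,b>1 is (a−1)/(a+b−2) = 6.3/31.6 = 0.1994.

0.1994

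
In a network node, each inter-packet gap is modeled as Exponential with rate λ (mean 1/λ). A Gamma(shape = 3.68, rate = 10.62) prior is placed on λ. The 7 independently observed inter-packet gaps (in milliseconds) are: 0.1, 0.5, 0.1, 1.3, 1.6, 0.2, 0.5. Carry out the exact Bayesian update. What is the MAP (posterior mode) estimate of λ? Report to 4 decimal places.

0.6488

With a Gamma(shape α, rate β) prior on the exponential rate λ, the posterior after n observations with total T = Σxᵢ is Gamma(α+n, β+T).
Sum of observations T = 4.3 milliseconds; n = 7.
Posterior: Gamma(3.68+7, 10.62+4.3) = Gamma(10.68, 14.92).
Mode = (α−1)/β = 0.6488.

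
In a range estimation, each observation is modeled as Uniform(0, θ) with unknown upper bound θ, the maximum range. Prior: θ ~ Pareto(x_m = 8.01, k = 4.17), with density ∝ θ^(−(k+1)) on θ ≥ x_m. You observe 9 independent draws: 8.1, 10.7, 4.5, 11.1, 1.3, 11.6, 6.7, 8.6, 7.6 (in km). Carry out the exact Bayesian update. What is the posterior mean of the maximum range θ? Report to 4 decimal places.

A Pareto(scale x_m, shape k) prior on the upper bound θ of Uniform(0, θ) is conjugate: posterior is Pareto(max(x_m, max xᵢ), k + n).
Sample maximum = 11.6; prior scale x_m = 8.01 → posterior scale = max = 11.60.
Posterior shape = 4.17 + 9 = 13.17.
E[θ|data] = k·x_m/(k−1) = 13.17·11.60/12.17 = 12.5532.

12.5532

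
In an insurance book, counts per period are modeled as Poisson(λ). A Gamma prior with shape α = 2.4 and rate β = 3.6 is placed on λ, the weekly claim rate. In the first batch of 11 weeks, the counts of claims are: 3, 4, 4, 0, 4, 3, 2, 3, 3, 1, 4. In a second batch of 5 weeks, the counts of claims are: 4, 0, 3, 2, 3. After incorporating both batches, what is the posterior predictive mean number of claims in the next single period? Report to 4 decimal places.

With a Gamma(shape α, rate β) prior, the Poisson likelihood is conjugate: the posterior is Gamma(α + ΣXᵢ, β + n).
Batch 1: sum of counts S = 31 over n = 11 weeks.
After batch 1: Gamma(α+S, β+n) = Gamma(2.4+31, 3.6+11) = Gamma(33.4, 14.6).
Batch 2: sum of counts S = 12 over n = 5 weeks.
After batch 2: Gamma(α+S, β+n) = Gamma(33.4+12, 14.6+5) = Gamma(45.4, 19.6).
The predictive distribution for one future period is NegBinom with mean α/β = 2.3163.

2.3163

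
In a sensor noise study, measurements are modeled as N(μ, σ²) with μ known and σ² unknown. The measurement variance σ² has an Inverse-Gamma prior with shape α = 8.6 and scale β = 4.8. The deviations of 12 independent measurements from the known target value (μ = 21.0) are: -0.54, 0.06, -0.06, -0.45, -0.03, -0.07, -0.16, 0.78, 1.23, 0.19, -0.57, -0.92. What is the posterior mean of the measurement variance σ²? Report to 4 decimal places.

With known mean μ and an Inverse-Gamma(α, β) prior on σ², the Normal likelihood is conjugate: posterior is Inv-Gamma(α + n/2, β + Σ(xᵢ−μ)²/2).
Σ(xᵢ−μ)² = (-0.54)² + (0.06)² + (-0.06)² + (-0.45)² + (-0.03)² + (-0.07)² + (-0.16)² + (0.78)² + (1.23)² + (0.19)² + (-0.57)² + (-0.92)² = 3.8614.
Posterior: Inv-Gamma(8.6 + 12/2, 4.8 + 3.8614/2) = Inv-Gamma(14.60, 6.73070).
E[σ²|data] = β/(α−1) = 6.73070/13.60 = 0.4949.

0.4949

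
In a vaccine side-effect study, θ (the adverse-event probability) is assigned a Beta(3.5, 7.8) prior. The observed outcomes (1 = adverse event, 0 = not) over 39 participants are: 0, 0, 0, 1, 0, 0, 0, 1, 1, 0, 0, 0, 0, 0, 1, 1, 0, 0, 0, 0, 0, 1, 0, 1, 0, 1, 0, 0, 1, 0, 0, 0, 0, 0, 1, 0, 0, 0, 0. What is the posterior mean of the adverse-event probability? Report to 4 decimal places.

The Beta prior is conjugate to a Binomial/Bernoulli likelihood; the update adds successes to α and failures to β.
Posterior: Beta(α+k, β+n−k) = Beta(3.5+10, 7.8+29) = Beta(13.5, 36.8).
Posterior mean = α/(α+β) = 13.5/50.3 = 0.2684.

0.2684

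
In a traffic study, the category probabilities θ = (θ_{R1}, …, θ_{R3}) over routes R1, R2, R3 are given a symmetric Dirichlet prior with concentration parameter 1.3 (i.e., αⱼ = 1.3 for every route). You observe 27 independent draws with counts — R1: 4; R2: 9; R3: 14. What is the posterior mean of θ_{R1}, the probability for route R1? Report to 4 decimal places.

0.1715

The Dirichlet prior is conjugate to the Multinomial likelihood: each posterior αⱼ = prior αⱼ + observed count nⱼ.
Posterior concentration: (5.3, 10.3, 15.3), total = 30.9.
E[θ_{R1}|data] = α_{R1}/Σα = 5.3/30.9 = 0.1715.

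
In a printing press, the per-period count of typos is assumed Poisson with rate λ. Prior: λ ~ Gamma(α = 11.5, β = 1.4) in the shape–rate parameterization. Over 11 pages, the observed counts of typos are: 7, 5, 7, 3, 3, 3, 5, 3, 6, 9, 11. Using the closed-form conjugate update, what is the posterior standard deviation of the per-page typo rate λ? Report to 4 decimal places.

0.6914

With a Gamma(shape α, rate β) prior, the Poisson likelihood is conjugate: the posterior is Gamma(α + ΣXᵢ, β + n).
Sum of counts S = 62 over n = 11 pages.
Posterior: Gamma(α+S, β+n) = Gamma(11.5+62, 1.4+11) = Gamma(73.5, 12.4).
SD = √α/β = √73.5/12.4 = 0.6914.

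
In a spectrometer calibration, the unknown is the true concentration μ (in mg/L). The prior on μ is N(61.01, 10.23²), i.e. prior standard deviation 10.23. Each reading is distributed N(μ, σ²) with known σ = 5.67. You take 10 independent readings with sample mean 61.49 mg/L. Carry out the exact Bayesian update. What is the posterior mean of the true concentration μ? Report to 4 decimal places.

61.4757

For Normal data with known variance σ², a Normal(μ₀, σ₀²) prior on μ is conjugate. Posterior precision = 1/σ₀² + n/σ²; posterior mean is the precision-weighted average of μ₀ and x̄.
n·x̄ = 10·61.49 = 614.9.
σ₀² = 10.23² = 104.6529, σ² = 5.67² = 32.1489; σ² + n·σ₀² = 32.1489 + 10·104.6529 = 1078.6779.
Posterior mean = (μ₀/σ₀² + n·x̄/σ²)/(1/σ₀² + n/σ²) = (σ²·μ₀ + σ₀²·n·x̄)/(σ² + n·σ₀²) = (32.1489·61.01 + 104.6529·614.9)/1078.6779 = 66312.472599/1078.6779 = 61.4757.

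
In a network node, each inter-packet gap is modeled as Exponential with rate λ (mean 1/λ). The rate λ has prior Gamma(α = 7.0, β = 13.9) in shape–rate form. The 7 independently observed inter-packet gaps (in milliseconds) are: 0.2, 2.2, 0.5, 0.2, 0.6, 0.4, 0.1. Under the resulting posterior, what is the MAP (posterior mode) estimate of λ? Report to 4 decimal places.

With a Gamma(shape α, rate β) prior on the exponential rate λ, the posterior after n observations with total T = Σxᵢ is Gamma(α+n, β+T).
Sum of observations T = 4.2 milliseconds; n = 7.
Posterior: Gamma(7.0+7, 13.9+4.2) = Gamma(14.0, 18.1).
Mode = (α−1)/β = 0.7182.

0.7182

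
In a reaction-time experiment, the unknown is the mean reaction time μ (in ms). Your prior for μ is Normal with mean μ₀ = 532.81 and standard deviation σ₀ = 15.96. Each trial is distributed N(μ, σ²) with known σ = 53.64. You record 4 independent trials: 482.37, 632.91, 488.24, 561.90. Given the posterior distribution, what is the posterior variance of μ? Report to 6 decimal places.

188.108840

For Normal data with known variance σ², a Normal(μ₀, σ₀²) prior on μ is conjugate. Posterior precision = 1/σ₀² + n/σ²; posterior mean is the precision-weighted average of μ₀ and x̄.
σ₀² = 15.96² = 254.7216, σ² = 53.64² = 2877.2496; σ² + n·σ₀² = 2877.2496 + 4·254.7216 = 3896.136.
Posterior precision = 1/σ₀² + n/σ² = 1/254.7216 + 4/2877.2496 = (σ² + n·σ₀²)/(σ₀²σ²) = 3896.136/(254.7216·2877.2496); posterior variance σₙ² = σ₀²σ²/(σ² + n·σ₀²) = 254.7216·2877.2496/3896.136 = 188.108840.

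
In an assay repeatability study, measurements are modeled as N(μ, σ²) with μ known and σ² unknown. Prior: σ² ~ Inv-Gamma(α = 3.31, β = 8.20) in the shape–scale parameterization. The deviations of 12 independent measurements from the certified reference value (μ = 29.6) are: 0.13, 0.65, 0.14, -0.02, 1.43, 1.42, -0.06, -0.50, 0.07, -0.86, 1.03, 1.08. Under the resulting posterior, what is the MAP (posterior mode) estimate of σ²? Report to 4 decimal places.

1.1710

With known mean μ and an Inverse-Gamma(α, β) prior on σ², the Normal likelihood is conjugate: posterior is Inv-Gamma(α + n/2, β + Σ(xᵢ−μ)²/2).
Σ(xᵢ−μ)² = (0.13)² + (0.65)² + (0.14)² + (-0.02)² + (1.43)² + (1.42)² + (-0.06)² + (-0.50)² + (0.07)² + (-0.86)² + (1.03)² + (1.08)² = 7.7461.
Posterior: Inv-Gamma(3.31 + 12/2, 8.20 + 7.7461/2) = Inv-Gamma(9.31, 12.07305).
Mode = β/(α+1) = 12.07305/10.31 = 1.1710.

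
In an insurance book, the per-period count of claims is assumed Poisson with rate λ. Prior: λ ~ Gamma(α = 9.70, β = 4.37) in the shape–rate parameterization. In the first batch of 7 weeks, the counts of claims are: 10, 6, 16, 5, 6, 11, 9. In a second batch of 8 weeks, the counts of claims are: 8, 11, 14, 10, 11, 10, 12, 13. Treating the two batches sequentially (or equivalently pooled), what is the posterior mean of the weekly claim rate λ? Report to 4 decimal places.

8.3480

With a Gamma(shape α, rate β) prior, the Poisson likelihood is conjugate: the posterior is Gamma(α + ΣXᵢ, β + n).
Batch 1: sum of counts S = 63 over n = 7 weeks.
After batch 1: Gamma(α+S, β+n) = Gamma(9.70+63, 4.37+7) = Gamma(72.70, 11.37).
Batch 2: sum of counts S = 89 over n = 8 weeks.
After batch 2: Gamma(α+S, β+n) = Gamma(72.70+89, 11.37+8) = Gamma(161.70, 19.37).
Posterior mean = α/β = 161.70/19.37 = 8.3480.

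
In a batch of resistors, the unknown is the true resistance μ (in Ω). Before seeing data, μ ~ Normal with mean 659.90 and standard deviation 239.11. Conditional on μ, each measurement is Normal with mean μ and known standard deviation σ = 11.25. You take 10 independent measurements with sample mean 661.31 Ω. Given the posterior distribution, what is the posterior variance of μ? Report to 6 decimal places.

12.653449

For Normal data with known variance σ², a Normal(μ₀, σ₀²) prior on μ is conjugate. Posterior precision = 1/σ₀² + n/σ²; posterior mean is the precision-weighted average of μ₀ and x̄.
σ₀² = 239.11² = 57173.5921, σ² = 11.25² = 126.5625; σ² + n·σ₀² = 126.5625 + 10·57173.5921 = 571862.4835.
Posterior precision = 1/σ₀² + n/σ² = 1/57173.5921 + 10/126.5625 = (σ² + n·σ₀²)/(σ₀²σ²) = 571862.4835/(57173.5921·126.5625); posterior variance σₙ² = σ₀²σ²/(σ² + n·σ₀²) = 57173.5921·126.5625/571862.4835 = 12.653449.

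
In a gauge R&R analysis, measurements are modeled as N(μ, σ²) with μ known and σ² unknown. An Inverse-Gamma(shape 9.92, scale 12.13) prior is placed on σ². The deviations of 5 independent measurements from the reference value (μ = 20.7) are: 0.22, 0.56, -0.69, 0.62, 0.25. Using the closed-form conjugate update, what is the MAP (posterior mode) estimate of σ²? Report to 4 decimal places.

With known mean μ and an Inverse-Gamma(α, β) prior on σ², the Normal likelihood is conjugate: posterior is Inv-Gamma(α + n/2, β + Σ(xᵢ−μ)²/2).
Σ(xᵢ−μ)² = (0.22)² + (0.56)² + (-0.69)² + (0.62)² + (0.25)² = 1.2850.
Posterior: Inv-Gamma(9.92 + 5/2, 12.13 + 1.2850/2) = Inv-Gamma(12.42, 12.77250).
Mode = β/(α+1) = 12.77250/13.42 = 0.9518.

0.9518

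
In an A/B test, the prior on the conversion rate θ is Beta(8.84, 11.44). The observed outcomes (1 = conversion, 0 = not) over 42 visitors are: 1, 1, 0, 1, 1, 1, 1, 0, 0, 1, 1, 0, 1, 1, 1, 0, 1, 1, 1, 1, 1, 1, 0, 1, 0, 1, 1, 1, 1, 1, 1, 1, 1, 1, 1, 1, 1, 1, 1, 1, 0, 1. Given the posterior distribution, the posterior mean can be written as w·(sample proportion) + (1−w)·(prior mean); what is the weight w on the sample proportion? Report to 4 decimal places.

0.6744

The Beta prior is conjugate to a Binomial/Bernoulli likelihood; the update adds successes to α and failures to β.
Posterior mean = (α₀+k)/(α₀+β₀+n) = [n/(α₀+β₀+n)]·(k/n) + [(α₀+β₀)/(α₀+β₀+n)]·α₀/(α₀+β₀), so only n and the prior enter the weight.
The weight on the data is w = n/(α₀+β₀+n) = 42/(8.84+11.44+42) = 42/62.28 = 0.6744.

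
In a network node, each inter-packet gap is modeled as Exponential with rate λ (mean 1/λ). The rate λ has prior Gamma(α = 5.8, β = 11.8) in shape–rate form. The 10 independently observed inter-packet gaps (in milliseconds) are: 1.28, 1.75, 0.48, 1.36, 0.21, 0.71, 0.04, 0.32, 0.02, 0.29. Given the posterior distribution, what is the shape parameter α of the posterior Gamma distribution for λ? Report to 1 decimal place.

15.8

With a Gamma(shape α, rate β) prior on the exponential rate λ, the posterior after n observations with total T = Σxᵢ is Gamma(α+n, β+T).
Sum of observations T = 6.46 milliseconds; n = 10.
Posterior: Gamma(5.8+10, 11.8+6.46) = Gamma(15.8, 18.26).
Posterior α = 15.8.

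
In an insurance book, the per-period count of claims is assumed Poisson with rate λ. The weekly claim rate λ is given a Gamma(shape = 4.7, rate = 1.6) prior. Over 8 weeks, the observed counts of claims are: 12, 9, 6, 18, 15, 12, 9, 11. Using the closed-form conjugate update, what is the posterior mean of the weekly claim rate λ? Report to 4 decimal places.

10.0729

With a Gamma(shape α, rate β) prior, the Poisson likelihood is conjugate: the posterior is Gamma(α + ΣXᵢ, β + n).
Sum of counts S = 92 over n = 8 weeks.
Posterior: Gamma(α+S, β+n) = Gamma(4.7+92, 1.6+8) = Gamma(96.7, 9.6).
Posterior mean = α/β = 96.7/9.6 = 10.0729.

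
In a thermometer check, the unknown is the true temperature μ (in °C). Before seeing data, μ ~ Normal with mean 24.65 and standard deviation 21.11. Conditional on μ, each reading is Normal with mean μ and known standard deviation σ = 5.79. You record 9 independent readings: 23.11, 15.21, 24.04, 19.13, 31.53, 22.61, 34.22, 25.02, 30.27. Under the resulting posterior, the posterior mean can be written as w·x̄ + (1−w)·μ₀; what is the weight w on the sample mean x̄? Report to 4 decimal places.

For Normal data with known variance σ², a Normal(μ₀, σ₀²) prior on μ is conjugate. Posterior precision = 1/σ₀² + n/σ²; posterior mean is the precision-weighted average of μ₀ and x̄.
σ₀² = 21.11² = 445.6321, σ² = 5.79² = 33.5241. Prior precision 1/σ₀² = 1/445.6321; data precision n/σ² = 9/33.5241.
w = (n/σ²)/(1/σ₀² + n/σ²) = n·σ₀²/(σ² + n·σ₀²) = 9·445.6321/(33.5241 + 9·445.6321) = 4010.6889/4044.213 = 0.9917.

0.9917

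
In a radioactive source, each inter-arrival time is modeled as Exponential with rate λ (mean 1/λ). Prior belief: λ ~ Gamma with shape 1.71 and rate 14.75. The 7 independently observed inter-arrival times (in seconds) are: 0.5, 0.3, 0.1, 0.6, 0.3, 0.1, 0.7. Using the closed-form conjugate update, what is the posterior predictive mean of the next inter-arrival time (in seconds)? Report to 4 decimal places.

With a Gamma(shape α, rate β) prior on the exponential rate λ, the posterior after n observations with total T = Σxᵢ is Gamma(α+n, β+T).
Sum of observations T = 2.6 seconds; n = 7.
Posterior: Gamma(1.71+7, 14.75+2.6) = Gamma(8.71, 17.35).
The predictive distribution for the next observation is Lomax; its mean is β/(α−1) = 17.35/7.71 = 2.2503.

2.2503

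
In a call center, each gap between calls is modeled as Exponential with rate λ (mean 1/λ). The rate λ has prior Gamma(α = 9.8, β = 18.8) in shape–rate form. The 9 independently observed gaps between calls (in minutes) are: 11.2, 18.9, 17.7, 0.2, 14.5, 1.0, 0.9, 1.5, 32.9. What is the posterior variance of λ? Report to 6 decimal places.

With a Gamma(shape α, rate β) prior on the exponential rate λ, the posterior after n observations with total T = Σxᵢ is Gamma(α+n, β+T).
Sum of observations T = 98.8 minutes; n = 9.
Posterior: Gamma(9.8+9, 18.8+98.8) = Gamma(18.8, 117.6).
Var = α/β² = 0.001359.

0.001359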